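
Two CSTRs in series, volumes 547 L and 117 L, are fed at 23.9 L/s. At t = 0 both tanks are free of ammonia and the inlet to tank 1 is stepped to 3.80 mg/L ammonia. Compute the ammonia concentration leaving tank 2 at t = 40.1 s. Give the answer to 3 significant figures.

2.96 mg/L

Each tank obeys Vᵢ dCᵢ/dt = Q(Cᵢ₋₁ − Cᵢ), so τᵢ = Vᵢ/Q.
τ₁ = 547/23.9 = 22.887 s; τ₂ = 117/23.9 = 4.8954 s.
Tank 1: C₁ = C_in(1 − e^(−t/τ₁)). Tank 2 (τ₁ ≠ τ₂): C₂ = C_in[1 − (τ₁ e^(−t/τ₁) − τ₂ e^(−t/τ₂))/(τ₁ − τ₂)].
At t = 40.1: e^(−t/τ₁) = 0.17341, e^(−t/τ₂) = 0.00027703.
C₂ = 3.80·[1 − (22.887·0.17341 − 4.8954·0.00027703)/(17.992)] = 3.80·0.77948 = 2.9620 mg/L.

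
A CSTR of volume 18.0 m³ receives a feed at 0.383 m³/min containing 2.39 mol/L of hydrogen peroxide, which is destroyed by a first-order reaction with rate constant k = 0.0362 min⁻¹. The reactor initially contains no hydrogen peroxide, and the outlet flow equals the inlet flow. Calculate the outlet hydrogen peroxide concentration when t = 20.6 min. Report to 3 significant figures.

0.614 mol/L

Species balance: V dC/dt = Q C_in − Q C − k V C.
dC/dt = (Q/V) C_in − (Q/V + k) C; effective rate a = Q/V + k = 0.021278 + 0.0362 = 0.057478 min⁻¹.
C_ss = Q C_in/(Q + kV) = 0.88476 mol/L; C(t) = C_ss + (C₀ − C_ss) e^(−a t).
C(20.6) = 0.88476 + (-0.88476)·e^(−0.057478·20.6) = 0.88476 + (-0.88476)·0.30604 = 0.61399 mol/L.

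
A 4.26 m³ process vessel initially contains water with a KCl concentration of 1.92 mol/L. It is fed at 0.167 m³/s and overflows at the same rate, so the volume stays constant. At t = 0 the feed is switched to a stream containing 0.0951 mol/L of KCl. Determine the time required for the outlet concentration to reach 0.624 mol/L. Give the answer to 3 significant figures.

Species balance: V dC/dt = Q(C_in − C) ⇒ τ = V/Q = 25.509 s.
C(t) = C_in + (C₀ − C_in) e^(−t/τ). Set C = 0.624 and solve for t:
e^(−t/τ) = (C − C_in)/(C₀ − C_in) = (0.624 − 0.0951)/(1.92 − 0.0951) = 0.28982
t = −τ ln(…) = 25.509 × 1.2385 = 31.592 s.

31.6 s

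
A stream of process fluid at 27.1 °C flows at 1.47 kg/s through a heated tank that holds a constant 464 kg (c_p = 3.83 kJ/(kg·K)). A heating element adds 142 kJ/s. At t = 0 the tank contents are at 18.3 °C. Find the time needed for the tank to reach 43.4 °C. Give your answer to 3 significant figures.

M c_p dT/dt = ṁ c_p (T_in − T) + Q̇.
τ = M/ṁ = 315.65 s; T_ss = T_in + Q̇/(ṁ c_p) = 52.322 °C.
T(t) = T_ss + (T₀ − T_ss) e^(−t/τ). Set T = 43.4:
e^(−t/τ) = (43.4 − 52.322)/(18.3 − 52.322) = 0.26223
t = −315.65 · ln(0.26223) = 422.50 s.

422 s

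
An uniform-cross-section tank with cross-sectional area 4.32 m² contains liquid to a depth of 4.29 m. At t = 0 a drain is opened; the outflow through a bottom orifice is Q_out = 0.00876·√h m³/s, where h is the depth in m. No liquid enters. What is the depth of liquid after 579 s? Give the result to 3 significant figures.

2.20 m

Mass balance (ρ constant): A dh/dt = −0.00876 √h.
∫ h^(−1/2) dh = −(0.00876/A) ∫ dt, giving 2√h = 2√h₀ − (0.00876/A) t.
√h = √4.29 − 0.00876·579/(2·4.32) = 2.0712 − 0.58704 = 1.4842.
h = 1.4842² = 2.2028 m.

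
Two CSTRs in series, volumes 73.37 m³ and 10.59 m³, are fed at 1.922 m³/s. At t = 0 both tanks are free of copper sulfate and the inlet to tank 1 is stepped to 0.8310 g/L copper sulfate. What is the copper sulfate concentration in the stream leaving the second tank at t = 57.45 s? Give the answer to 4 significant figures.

Species balance on tank i: dCᵢ/dt = (Cᵢ₋₁ − Cᵢ)/τᵢ with τᵢ = Vᵢ/Q.
τ₁ = 73.37/1.922 = 38.1738 s; τ₂ = 10.59/1.922 = 5.50989 s.
Tank 1: C₁ = C_in(1 − e^(−t/τ₁)). Tank 2 (τ₁ ≠ τ₂): C₂ = C_in[1 − (τ₁ e^(−t/τ₁) − τ₂ e^(−t/τ₂))/(τ₁ − τ₂)].
At t = 57.45: e^(−t/τ₁) = 0.222026, e^(−t/τ₂) = 2.96303e-05.
C₂ = 0.8310·[1 − (38.1738·0.222026 − 5.50989·2.96303e-05)/(32.6639)] = 0.8310·0.740526 = 0.615377 g/L.

0.6154 g/L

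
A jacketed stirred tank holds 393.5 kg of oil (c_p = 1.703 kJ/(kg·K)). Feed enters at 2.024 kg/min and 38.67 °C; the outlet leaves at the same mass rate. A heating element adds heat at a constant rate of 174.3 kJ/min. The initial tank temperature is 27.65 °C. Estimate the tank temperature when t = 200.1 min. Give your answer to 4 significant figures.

67.23 °C

M c_p dT/dt = ṁ c_p (T_in − T) + Q̇.
τ = M/ṁ = 194.417 min; T_ss = T_in + Q̇/(ṁ c_p) = 38.67 + 174.3/(2.024·1.703) = 89.2376 °C.
This is linear first-order; T(t) = T_ss + (T₀ − T_ss) e^(−t/τ).
T(200.1) = 89.2376 + (-61.5876)·e^(−200.1/194.417) = 89.2376 + (-61.5876)·0.357282 = 67.2335 °C.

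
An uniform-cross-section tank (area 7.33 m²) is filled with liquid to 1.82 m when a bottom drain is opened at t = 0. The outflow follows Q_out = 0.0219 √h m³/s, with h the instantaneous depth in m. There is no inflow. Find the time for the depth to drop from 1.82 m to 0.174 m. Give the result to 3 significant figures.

A dh/dt = −Q_out = −0.0219 √h.
This is separable: 2 d(√h)/dt = −0.0219/A, so √h = √h₀ − (0.0219/(2A)) t.
t = 2A(√h₀ − √h)/0.0219 = 2·7.33·(√1.82 − √0.174)/0.0219
  = 14.660 × (1.3491 − 0.41713) / 0.0219 = 623.85 s.

624 s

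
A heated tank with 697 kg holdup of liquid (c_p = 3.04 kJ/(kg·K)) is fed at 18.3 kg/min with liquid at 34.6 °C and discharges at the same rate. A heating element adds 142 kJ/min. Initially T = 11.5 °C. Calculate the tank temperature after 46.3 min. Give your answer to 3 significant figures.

29.5 °C

Heat balance on the well-mixed liquid: M c_p dT/dt = ṁ c_p (T_in − T) + 142.
τ = M/ṁ = 38.087 min; T_ss = T_in + Q̇/(ṁ c_p) = 34.6 + 142/(18.3·3.04) = 37.152 °C.
T approaches T_ss exponentially: T(t) = T_ss + (T₀ − T_ss) e^(−t/τ).
T(46.3) = 37.152 + (-25.652)·e^(−46.3/38.087) = 37.152 + (-25.652)·0.29652 = 29.546 °C.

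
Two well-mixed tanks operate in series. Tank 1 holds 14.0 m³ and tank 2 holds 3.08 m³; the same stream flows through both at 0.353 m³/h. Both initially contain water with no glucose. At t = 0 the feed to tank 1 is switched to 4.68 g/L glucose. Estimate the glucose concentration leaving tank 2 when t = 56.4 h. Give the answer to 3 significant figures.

Each tank obeys Vᵢ dCᵢ/dt = Q(Cᵢ₋₁ − Cᵢ), so τᵢ = Vᵢ/Q.
τ₁ = 14.0/0.353 = 39.660 h; τ₂ = 3.08/0.353 = 8.7252 h.
Solving the cascade with C₁(0)=C₂(0)=0 gives C₂(t) = C_in[1 − (τ₁ e^(−t/τ₁) − τ₂ e^(−t/τ₂))/(τ₁ − τ₂)].
At t = 56.4: e^(−t/τ₁) = 0.24121, e^(−t/τ₂) = 0.0015585.
C₂ = 4.68·[1 − (39.660·0.24121 − 8.7252·0.0015585)/(30.935)] = 4.68·0.69120 = 3.2348 g/L.

3.23 g/L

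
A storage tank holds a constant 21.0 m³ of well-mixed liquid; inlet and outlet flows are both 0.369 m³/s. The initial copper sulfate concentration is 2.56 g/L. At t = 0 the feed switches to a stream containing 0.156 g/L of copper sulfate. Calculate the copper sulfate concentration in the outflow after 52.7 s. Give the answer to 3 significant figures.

Accumulation = in − out for the solute gives V dC/dt = Q(C_in − C).
Time constant τ = V/Q = 21.0/0.369 = 56.911 s.
This is linear first-order; C(t) = C_in + (C₀ − C_in) e^(−t/τ).
C(52.7) = 0.156 + (2.56 − 0.156)·e^(−52.7/56.911) = 0.156 + (2.4040)·0.39613 = 1.1083 g/L.

1.11 g/L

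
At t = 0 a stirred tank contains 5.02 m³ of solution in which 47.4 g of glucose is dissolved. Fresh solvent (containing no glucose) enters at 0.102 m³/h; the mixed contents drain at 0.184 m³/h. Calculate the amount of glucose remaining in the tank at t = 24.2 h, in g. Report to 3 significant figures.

Let m(t) be the amount of glucose. Volume: V(t) = V₀ + (Q_in − Q_out) t = 5.02 − 0.082000 t; V(24.2) = 3.0356 m³.
No glucose enters, so dm/dt = −Q_out · (m/V).
Separate: dm/m = −Q_out dt/V(t) ⇒ ln(m/m₀) = −(Q_out/(Q_in−Q_out)) ln(V/V₀).
m = m₀ (V₀/V)^(Q_out/(Q_in−Q_out)) = 47.4 × (5.02/3.0356)^(-2.2439) = 15.331 g.

15.3 g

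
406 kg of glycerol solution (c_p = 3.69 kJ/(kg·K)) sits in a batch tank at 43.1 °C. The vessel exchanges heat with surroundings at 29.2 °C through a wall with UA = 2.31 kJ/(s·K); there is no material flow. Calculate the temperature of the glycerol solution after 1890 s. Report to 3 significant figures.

M c_p dT/dt = −UA(T − T_amb).
dT/dt = (T_ss − T)/τ with T_ss = T_amb = 29.200 °C, τ = M c_p/UA = 406·3.69/2.31 = 648.55 s.
T approaches T_ss exponentially: T(t) = T_ss + (T₀ − T_ss) e^(−t/τ).
T(1890) = 29.200 + (13.900)·0.054247 = 29.954 °C.

30.0 °C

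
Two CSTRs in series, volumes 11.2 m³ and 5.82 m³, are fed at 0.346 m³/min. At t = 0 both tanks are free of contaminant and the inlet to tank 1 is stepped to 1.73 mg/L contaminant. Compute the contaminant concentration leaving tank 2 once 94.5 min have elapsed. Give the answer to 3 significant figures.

1.54 mg/L

Each tank obeys Vᵢ dCᵢ/dt = Q(Cᵢ₋₁ − Cᵢ), so τᵢ = Vᵢ/Q.
τ₁ = 11.2/0.346 = 32.370 min; τ₂ = 5.82/0.346 = 16.821 min.
Solving the cascade with C₁(0)=C₂(0)=0 gives C₂(t) = C_in[1 − (τ₁ e^(−t/τ₁) − τ₂ e^(−t/τ₂))/(τ₁ − τ₂)].
At t = 94.5: e^(−t/τ₁) = 0.053967, e^(−t/τ₂) = 0.0036317.
C₂ = 1.73·[1 − (32.370·0.053967 − 16.821·0.0036317)/(15.549)] = 1.73·0.89158 = 1.5424 mg/L.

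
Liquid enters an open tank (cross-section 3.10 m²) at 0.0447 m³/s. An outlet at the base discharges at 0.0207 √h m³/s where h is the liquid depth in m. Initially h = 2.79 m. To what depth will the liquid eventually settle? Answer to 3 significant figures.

4.66 m

A dh/dt = Q_in − 0.0207 √h. Steady state requires inflow = outflow:
Q_in = 0.0207 √h_ss ⇒ √h_ss = 0.0447/0.0207 = 2.1594.
h_ss = 2.1594² = 4.6631 m. (Since h₀ = 2.79 m < h_ss, the level will rise toward this value.)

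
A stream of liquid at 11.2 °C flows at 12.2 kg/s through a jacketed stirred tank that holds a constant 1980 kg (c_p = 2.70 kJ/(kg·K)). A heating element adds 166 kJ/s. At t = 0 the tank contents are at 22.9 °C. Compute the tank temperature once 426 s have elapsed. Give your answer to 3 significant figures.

16.7 °C

M c_p dT/dt = ṁ c_p (T_in − T) + Q̇.
τ = M/ṁ = 162.30 s; T_ss = T_in + Q̇/(ṁ c_p) = 11.2 + 166/(12.2·2.70) = 16.239 °C.
T approaches T_ss exponentially: T(t) = T_ss + (T₀ − T_ss) e^(−t/τ).
T(426) = 16.239 + (6.6605)·e^(−426/162.30) = 16.239 + (6.6605)·0.072451 = 16.722 °C.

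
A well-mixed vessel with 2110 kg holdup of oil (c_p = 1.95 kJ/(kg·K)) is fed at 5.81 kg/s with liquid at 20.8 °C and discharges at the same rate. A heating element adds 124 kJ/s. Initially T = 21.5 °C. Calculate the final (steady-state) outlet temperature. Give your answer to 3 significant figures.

Energy balance: M c_p dT/dt = ṁ c_p (T_in − T) + 124.
At steady state dT/dt = 0 ⇒ T_ss = T_in + Q̇/(ṁ c_p) = 20.8 + 124/(5.81·1.95) = 31.745 °C.

31.7 °C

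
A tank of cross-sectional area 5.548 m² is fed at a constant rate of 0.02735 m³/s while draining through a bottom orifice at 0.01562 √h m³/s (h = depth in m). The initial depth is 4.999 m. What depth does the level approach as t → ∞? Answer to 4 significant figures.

Level balance: A dh/dt = 0.02735 − 0.01562 √h. Setting dh/dt = 0:
Q_in = 0.01562 √h_ss ⇒ √h_ss = 0.02735/0.01562 = 1.75096.
h_ss = 1.75096² = 3.06586 m. (Since h₀ = 4.999 m > h_ss, the level will fall toward this value.)

3.066 m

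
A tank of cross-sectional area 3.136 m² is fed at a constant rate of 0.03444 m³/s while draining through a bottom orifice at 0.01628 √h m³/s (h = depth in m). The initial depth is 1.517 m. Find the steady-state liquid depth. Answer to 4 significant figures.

A dh/dt = Q_in − 0.01628 √h. Steady state requires inflow = outflow:
Q_in = 0.01628 √h_ss ⇒ √h_ss = 0.03444/0.01628 = 2.11548.
h_ss = 2.11548² = 4.47525 m. (Since h₀ = 1.517 m < h_ss, the level will rise toward this value.)

4.475 m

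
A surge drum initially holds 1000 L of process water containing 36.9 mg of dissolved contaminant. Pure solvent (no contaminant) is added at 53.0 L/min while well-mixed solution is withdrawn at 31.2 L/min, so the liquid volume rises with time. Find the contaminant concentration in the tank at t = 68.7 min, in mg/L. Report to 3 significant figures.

0.00399 mg/L

Let m(t) be the amount of contaminant. Volume: V(t) = V₀ + (Q_in − Q_out) t = 1000 + 21.800 t; V(68.7) = 2497.7 L.
No contaminant enters, so dm/dt = −Q_out · (m/V).
Separate: dm/m = −Q_out dt/V(t) ⇒ ln(m/m₀) = −(Q_out/(Q_in−Q_out)) ln(V/V₀).
m = m₀ (V₀/V)^(Q_out/(Q_in−Q_out)) = 36.9 × (1000/2497.7)^(1.4312) = 9.9559 mg.
C = m/V = 9.9559/2497.7 = 0.0039861 mg/L.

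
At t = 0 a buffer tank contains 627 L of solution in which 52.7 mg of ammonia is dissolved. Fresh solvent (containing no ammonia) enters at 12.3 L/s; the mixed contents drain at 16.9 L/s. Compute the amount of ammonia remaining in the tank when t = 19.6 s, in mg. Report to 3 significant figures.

Total volume: dV/dt = Q_in − Q_out = -4.6000 L/s, so V(t) = 627 − 4.6000 t and V(19.6) = 536.84 L.
No ammonia enters, so dm/dt = −Q_out · (m/V).
Separate: dm/m = −Q_out dt/V(t) ⇒ ln(m/m₀) = −(Q_out/(Q_in−Q_out)) ln(V/V₀).
m = m₀ (V₀/V)^(Q_out/(Q_in−Q_out)) = 52.7 × (627/536.84)^(-3.6739) = 29.792 mg.

29.8 mg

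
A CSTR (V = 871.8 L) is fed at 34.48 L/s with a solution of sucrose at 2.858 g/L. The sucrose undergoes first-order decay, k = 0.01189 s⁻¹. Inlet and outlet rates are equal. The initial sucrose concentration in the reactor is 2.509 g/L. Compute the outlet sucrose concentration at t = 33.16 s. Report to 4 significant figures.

2.254 g/L

V dC/dt = Q(C_in − C) − k V C.
This is linear with rate a = Q/V + k = 0.0514404 s⁻¹.
C_ss = Q C_in/(Q + kV) = 2.19740 g/L; C(t) = C_ss + (C₀ − C_ss) e^(−a t).
C(33.16) = 2.19740 + (0.311602)·e^(−0.0514404·33.16) = 2.19740 + (0.311602)·0.181634 = 2.25400 g/L.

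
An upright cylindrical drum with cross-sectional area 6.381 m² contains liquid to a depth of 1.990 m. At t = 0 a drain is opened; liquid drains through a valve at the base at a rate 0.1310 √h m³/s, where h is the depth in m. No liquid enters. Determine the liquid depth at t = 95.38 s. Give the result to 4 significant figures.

A dh/dt = −Q_out = −0.1310 √h.
This is separable: 2 d(√h)/dt = −0.1310/A, so √h = √h₀ − (0.1310/(2A)) t.
√h = √1.990 − 0.1310·95.38/(2·6.381) = 1.41067 − 0.979061 = 0.431612.
h = 0.431612² = 0.186289 m.

0.1863 m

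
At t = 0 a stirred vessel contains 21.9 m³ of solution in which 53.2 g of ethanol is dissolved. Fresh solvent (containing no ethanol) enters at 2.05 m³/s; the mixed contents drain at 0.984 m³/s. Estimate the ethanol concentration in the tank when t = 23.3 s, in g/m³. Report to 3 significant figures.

0.565 g/m³

Let m(t) be the amount of ethanol. Volume: V(t) = V₀ + (Q_in − Q_out) t = 21.9 + 1.0660 t; V(23.3) = 46.738 m³.
No ethanol enters, so dm/dt = −Q_out · (m/V).
Separate: dm/m = −Q_out dt/V(t) ⇒ ln(m/m₀) = −(Q_out/(Q_in−Q_out)) ln(V/V₀).
m = m₀ (V₀/V)^(Q_out/(Q_in−Q_out)) = 53.2 × (21.9/46.738)^(0.92308) = 26.425 g.
C = m/V = 26.425/46.738 = 0.56538 g/m³.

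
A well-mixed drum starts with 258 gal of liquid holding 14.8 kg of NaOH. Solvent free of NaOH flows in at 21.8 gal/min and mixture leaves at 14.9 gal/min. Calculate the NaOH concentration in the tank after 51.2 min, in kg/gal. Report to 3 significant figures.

0.00376 kg/gal

Total volume: dV/dt = Q_in − Q_out = 6.9000 gal/min, so V(t) = 258 + 6.9000 t and V(51.2) = 611.28 gal.
Solute balance: dm/dt = 0 − Q_out C = −Q_out m/V(t).
Separate: dm/m = −Q_out dt/V(t) ⇒ ln(m/m₀) = −(Q_out/(Q_in−Q_out)) ln(V/V₀).
m = m₀ (V₀/V)^(Q_out/(Q_in−Q_out)) = 14.8 × (258/611.28)^(2.1594) = 2.2977 kg.
C = m/V = 2.2977/611.28 = 0.0037589 kg/gal.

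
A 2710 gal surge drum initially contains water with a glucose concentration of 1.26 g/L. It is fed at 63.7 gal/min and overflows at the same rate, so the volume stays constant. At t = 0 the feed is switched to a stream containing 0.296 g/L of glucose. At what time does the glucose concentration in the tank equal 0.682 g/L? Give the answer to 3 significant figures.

38.9 min

Transient balance on the dissolved component: V dC/dt = Q(C_in − C), so τ = V/Q = 42.543 min.
C(t) = C_in + (C₀ − C_in) e^(−t/τ). Set C = 0.682 and solve for t:
e^(−t/τ) = (C − C_in)/(C₀ − C_in) = (0.682 − 0.296)/(1.26 − 0.296) = 0.40041
t = −τ ln(…) = 42.543 × 0.91525 = 38.938 min.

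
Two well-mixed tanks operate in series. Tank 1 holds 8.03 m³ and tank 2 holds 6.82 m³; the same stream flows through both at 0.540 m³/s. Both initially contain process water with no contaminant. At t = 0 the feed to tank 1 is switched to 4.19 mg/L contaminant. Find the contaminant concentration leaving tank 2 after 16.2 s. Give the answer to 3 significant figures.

1.38 mg/L

Time constants: τᵢ = Vᵢ/Q for each well-mixed tank.
τ₁ = 8.03/0.540 = 14.870 s; τ₂ = 6.82/0.540 = 12.630 s.
Tank 1: C₁ = C_in(1 − e^(−t/τ₁)). Tank 2 (τ₁ ≠ τ₂): C₂ = C_in[1 − (τ₁ e^(−t/τ₁) − τ₂ e^(−t/τ₂))/(τ₁ − τ₂)].
At t = 16.2: e^(−t/τ₁) = 0.33641, e^(−t/τ₂) = 0.27729.
C₂ = 4.19·[1 − (14.870·0.33641 − 12.630·0.27729)/(2.2407)] = 4.19·0.33034 = 1.3841 mg/L.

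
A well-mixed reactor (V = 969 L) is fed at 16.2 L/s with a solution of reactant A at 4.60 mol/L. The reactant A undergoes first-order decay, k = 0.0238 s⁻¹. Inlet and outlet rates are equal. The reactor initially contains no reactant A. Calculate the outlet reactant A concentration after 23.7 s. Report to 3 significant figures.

Accumulation = in − out − consumed: V dC/dt = Q C_in − Q C − k V C.
This is linear with rate a = Q/V + k = 0.040518 s⁻¹.
C_ss = Q C_in/(Q + kV) = 1.8980 mol/L; C(t) = C_ss + (C₀ − C_ss) e^(−a t).
C(23.7) = 1.8980 + (-1.8980)·e^(−0.040518·23.7) = 1.8980 + (-1.8980)·0.38278 = 1.1715 mol/L.

1.17 mol/L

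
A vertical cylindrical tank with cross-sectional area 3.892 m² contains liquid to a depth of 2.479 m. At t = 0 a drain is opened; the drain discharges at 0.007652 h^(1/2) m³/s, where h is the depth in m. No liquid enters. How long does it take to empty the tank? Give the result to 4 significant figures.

Unsteady balance on liquid volume: A dh/dt = −0.007652 √h.
Separate and integrate: 2(√h − √h₀) = −(0.007652/A) t.
Set h = 0: 2√h₀ = (0.007652/A) t_empty ⇒ t_empty = 2A√h₀/0.007652.
t_empty = 2·3.892·√2.479/0.007652 = 7.78400·1.57448/0.007652 = 1601.64 s.

1602 s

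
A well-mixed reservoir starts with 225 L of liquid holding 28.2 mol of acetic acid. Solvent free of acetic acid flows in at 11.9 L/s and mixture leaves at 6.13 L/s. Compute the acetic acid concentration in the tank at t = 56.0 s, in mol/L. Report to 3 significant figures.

Let m(t) be the amount of acetic acid. Volume: V(t) = V₀ + (Q_in − Q_out) t = 225 + 5.7700 t; V(56.0) = 548.12 L.
No acetic acid enters, so dm/dt = −Q_out · (m/V).
dm/m = −Q_out dt/(V₀ + 5.7700 t); integrating gives ln(m/m₀) = −(Q_out/(Q_in−Q_out)) ln(V/V₀).
m = m₀ (V₀/V)^(Q_out/(Q_in−Q_out)) = 28.2 × (225/548.12)^(1.0624) = 10.950 mol.
C = m/V = 10.950/548.12 = 0.019978 mol/L.

0.0200 mol/L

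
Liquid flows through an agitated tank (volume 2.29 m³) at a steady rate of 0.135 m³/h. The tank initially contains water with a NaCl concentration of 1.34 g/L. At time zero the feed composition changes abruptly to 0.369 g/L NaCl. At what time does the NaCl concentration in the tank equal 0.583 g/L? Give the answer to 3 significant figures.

Mass balance on the solute (V constant): V dC/dt = Q(C_in − C), so τ = V/Q = 16.963 h.
C(t) = C_in + (C₀ − C_in) e^(−t/τ). Set C = 0.583 and solve for t:
e^(−t/τ) = (C − C_in)/(C₀ − C_in) = (0.583 − 0.369)/(1.34 − 0.369) = 0.22039
t = −τ ln(…) = 16.963 × 1.5124 = 25.654 h.

25.7 h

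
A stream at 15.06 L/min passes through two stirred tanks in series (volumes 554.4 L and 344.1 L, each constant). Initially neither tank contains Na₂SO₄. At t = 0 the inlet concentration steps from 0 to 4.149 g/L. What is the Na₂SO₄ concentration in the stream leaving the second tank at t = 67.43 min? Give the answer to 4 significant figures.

Time constants: τᵢ = Vᵢ/Q for each well-mixed tank.
τ₁ = 554.4/15.06 = 36.8127 min; τ₂ = 344.1/15.06 = 22.8486 min.
Tank 1: C₁ = C_in(1 − e^(−t/τ₁)). Tank 2 (τ₁ ≠ τ₂): C₂ = C_in[1 − (τ₁ e^(−t/τ₁) − τ₂ e^(−t/τ₂))/(τ₁ − τ₂)].
At t = 67.43: e^(−t/τ₁) = 0.160141, e^(−t/τ₂) = 0.0522788.
C₂ = 4.149·[1 − (36.8127·0.160141 − 22.8486·0.0522788)/(13.9641)] = 4.149·0.663372 = 2.75233 g/L.

2.752 g/L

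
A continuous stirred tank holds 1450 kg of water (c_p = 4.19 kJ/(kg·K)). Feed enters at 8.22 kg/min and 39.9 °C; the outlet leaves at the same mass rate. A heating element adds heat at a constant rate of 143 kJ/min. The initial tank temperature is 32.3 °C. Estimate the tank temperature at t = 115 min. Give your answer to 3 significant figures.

M c_p dT/dt = ṁ c_p (T_in − T) + Q̇.
Rearrange: dT/dt = (T_ss − T)/τ with τ = M/ṁ = 176.40 min and T_ss = T_in + Q̇/(ṁ c_p) = 44.052 °C.
Integrating: T(t) = T_ss + (T₀ − T_ss) e^(−t/τ).
T(115) = 44.052 + (-11.752)·e^(−115/176.40) = 44.052 + (-11.752)·0.52104 = 37.929 °C.

37.9 °C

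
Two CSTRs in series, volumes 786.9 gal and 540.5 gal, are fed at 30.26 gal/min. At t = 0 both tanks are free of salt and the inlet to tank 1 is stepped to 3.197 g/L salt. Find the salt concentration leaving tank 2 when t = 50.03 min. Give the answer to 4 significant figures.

2.132 g/L

Each tank obeys Vᵢ dCᵢ/dt = Q(Cᵢ₋₁ − Cᵢ), so τᵢ = Vᵢ/Q.
τ₁ = 786.9/30.26 = 26.0046 min; τ₂ = 540.5/30.26 = 17.8619 min.
Solving the cascade with C₁(0)=C₂(0)=0 gives C₂(t) = C_in[1 − (τ₁ e^(−t/τ₁) − τ₂ e^(−t/τ₂))/(τ₁ − τ₂)].
At t = 50.03: e^(−t/τ₁) = 0.146038, e^(−t/τ₂) = 0.0607530.
C₂ = 3.197·[1 − (26.0046·0.146038 − 17.8619·0.0607530)/(8.14276)] = 3.197·0.666882 = 2.13202 g/L.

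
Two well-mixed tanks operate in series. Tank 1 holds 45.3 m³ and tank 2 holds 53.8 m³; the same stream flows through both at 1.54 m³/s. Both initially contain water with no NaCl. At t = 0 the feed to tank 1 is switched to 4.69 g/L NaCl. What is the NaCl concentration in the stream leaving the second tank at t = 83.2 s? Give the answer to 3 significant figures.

Time constants: τᵢ = Vᵢ/Q for each well-mixed tank.
τ₁ = 45.3/1.54 = 29.416 s; τ₂ = 53.8/1.54 = 34.935 s.
Tank 1: C₁ = C_in(1 − e^(−t/τ₁)). Tank 2 (τ₁ ≠ τ₂): C₂ = C_in[1 − (τ₁ e^(−t/τ₁) − τ₂ e^(−t/τ₂))/(τ₁ − τ₂)].
At t = 83.2: e^(−t/τ₁) = 0.059105, e^(−t/τ₂) = 0.092406.
C₂ = 4.69·[1 − (29.416·0.059105 − 34.935·0.092406)/(-5.5195)] = 4.69·0.73012 = 3.4243 g/L.

3.42 g/L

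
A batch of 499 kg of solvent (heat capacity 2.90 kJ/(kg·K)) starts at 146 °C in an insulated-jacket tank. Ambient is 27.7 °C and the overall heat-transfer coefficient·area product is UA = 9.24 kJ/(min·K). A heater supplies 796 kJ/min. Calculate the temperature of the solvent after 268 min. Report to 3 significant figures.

M c_p dT/dt = −UA(T − T_amb) + Q̇.
dT/dt = (T_ss − T)/τ with T_ss = T_amb + Q̇/UA = 27.7 + 796/9.24 = 113.85 °C, τ = M c_p/UA = 499·2.90/9.24 = 156.61 min.
Integrating: T(t) = T_ss + (T₀ − T_ss) e^(−t/τ).
T(268) = 113.85 + (32.153)·0.18064 = 119.66 °C.

120 °C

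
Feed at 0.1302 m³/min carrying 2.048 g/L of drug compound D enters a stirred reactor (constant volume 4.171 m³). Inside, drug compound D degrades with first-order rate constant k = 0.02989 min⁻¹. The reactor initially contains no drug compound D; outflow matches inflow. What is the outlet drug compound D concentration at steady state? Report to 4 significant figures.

1.046 g/L

Accumulation = in − out − consumed: V dC/dt = Q C_in − Q C − k V C.
At steady state: 0 = Q C_in − (Q + kV) C_ss, so C_ss = Q C_in/(Q + kV).
C_ss = 0.1302·2.048/(0.1302 + 0.02989·4.171) = 0.266650/0.254871 = 1.04621 g/L.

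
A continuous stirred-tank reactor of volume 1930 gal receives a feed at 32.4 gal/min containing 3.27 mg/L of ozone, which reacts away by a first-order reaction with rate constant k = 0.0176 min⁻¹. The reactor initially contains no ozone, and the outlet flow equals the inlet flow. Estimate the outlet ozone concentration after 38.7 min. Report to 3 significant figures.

1.17 mg/L

Species balance: V dC/dt = Q C_in − Q C − k V C.
dC/dt = (Q/V) C_in − (Q/V + k) C; effective rate a = Q/V + k = 0.016788 + 0.0176 = 0.034388 min⁻¹.
C_ss = Q C_in/(Q + kV) = 1.5964 mg/L; C(t) = C_ss + (C₀ − C_ss) e^(−a t).
C(38.7) = 1.5964 + (-1.5964)·e^(−0.034388·38.7) = 1.5964 + (-1.5964)·0.26427 = 1.1745 mg/L.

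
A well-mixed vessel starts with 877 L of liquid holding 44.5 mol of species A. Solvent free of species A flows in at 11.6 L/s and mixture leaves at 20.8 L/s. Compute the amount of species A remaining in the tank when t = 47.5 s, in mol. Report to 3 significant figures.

Total volume: dV/dt = Q_in − Q_out = -9.2000 L/s, so V(t) = 877 − 9.2000 t and V(47.5) = 440.00 L.
Solute balance: dm/dt = 0 − Q_out C = −Q_out m/V(t).
Separate: dm/m = −Q_out dt/V(t) ⇒ ln(m/m₀) = −(Q_out/(Q_in−Q_out)) ln(V/V₀).
m = m₀ (V₀/V)^(Q_out/(Q_in−Q_out)) = 44.5 × (877/440.00)^(-2.2609) = 9.3567 mol.

9.36 mol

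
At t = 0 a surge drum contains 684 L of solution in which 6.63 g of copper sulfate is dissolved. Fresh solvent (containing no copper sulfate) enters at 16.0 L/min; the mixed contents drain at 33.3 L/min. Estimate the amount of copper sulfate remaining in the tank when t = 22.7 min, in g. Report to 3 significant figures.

Total volume: dV/dt = Q_in − Q_out = -17.300 L/min, so V(t) = 684 − 17.300 t and V(22.7) = 291.29 L.
No copper sulfate enters, so dm/dt = −Q_out · (m/V).
dm/m = −Q_out dt/(V₀ − 17.300 t); integrating gives ln(m/m₀) = −(Q_out/(Q_in−Q_out)) ln(V/V₀).
m = m₀ (V₀/V)^(Q_out/(Q_in−Q_out)) = 6.63 × (684/291.29)^(-1.9249) = 1.2821 g.

1.28 g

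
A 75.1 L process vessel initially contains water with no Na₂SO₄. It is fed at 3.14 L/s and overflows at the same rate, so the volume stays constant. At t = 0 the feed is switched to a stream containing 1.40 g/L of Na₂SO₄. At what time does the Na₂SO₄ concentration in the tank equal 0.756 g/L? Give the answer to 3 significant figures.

18.6 s

Transient balance on the dissolved component: V dC/dt = Q(C_in − C), so τ = V/Q = 23.917 s.
C(t) = C_in + (C₀ − C_in) e^(−t/τ). Set C = 0.756 and solve for t:
e^(−t/τ) = (C − C_in)/(C₀ − C_in) = (0.756 − 1.40)/(0 − 1.40) = 0.46000
t = −τ ln(…) = 23.917 × 0.77653 = 18.572 s.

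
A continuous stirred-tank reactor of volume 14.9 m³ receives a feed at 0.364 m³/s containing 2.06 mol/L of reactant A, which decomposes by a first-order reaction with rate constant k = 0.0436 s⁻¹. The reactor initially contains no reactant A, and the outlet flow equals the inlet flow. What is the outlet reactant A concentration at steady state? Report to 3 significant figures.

0.740 mol/L

Species balance: V dC/dt = Q C_in − Q C − k V C.
At steady state: 0 = Q C_in − (Q + kV) C_ss, so C_ss = Q C_in/(Q + kV).
C_ss = 0.364·2.06/(0.364 + 0.0436·14.9) = 0.74984/1.0136 = 0.73975 mol/L.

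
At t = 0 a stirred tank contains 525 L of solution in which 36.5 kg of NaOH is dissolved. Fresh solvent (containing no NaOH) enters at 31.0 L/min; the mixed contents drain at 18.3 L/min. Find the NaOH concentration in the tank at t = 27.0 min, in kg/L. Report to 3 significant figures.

Total volume: dV/dt = Q_in − Q_out = 12.700 L/min, so V(t) = 525 + 12.700 t and V(27.0) = 867.90 L.
Species balance (pure solvent in): dm/dt = −Q_out · m/V(t).
dm/m = −Q_out dt/(V₀ + 12.700 t); integrating gives ln(m/m₀) = −(Q_out/(Q_in−Q_out)) ln(V/V₀).
m = m₀ (V₀/V)^(Q_out/(Q_in−Q_out)) = 36.5 × (525/867.90)^(1.4409) = 17.690 kg.
C = m/V = 17.690/867.90 = 0.020382 kg/L.

0.0204 kg/L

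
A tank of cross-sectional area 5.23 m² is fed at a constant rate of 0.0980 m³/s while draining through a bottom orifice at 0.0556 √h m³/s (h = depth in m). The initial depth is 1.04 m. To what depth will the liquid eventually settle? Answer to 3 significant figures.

Level balance: A dh/dt = 0.0980 − 0.0556 √h. Setting dh/dt = 0:
Q_in = 0.0556 √h_ss ⇒ √h_ss = 0.0980/0.0556 = 1.7626.
h_ss = 1.7626² = 3.1067 m. (Since h₀ = 1.04 m < h_ss, the level will rise toward this value.)

3.11 m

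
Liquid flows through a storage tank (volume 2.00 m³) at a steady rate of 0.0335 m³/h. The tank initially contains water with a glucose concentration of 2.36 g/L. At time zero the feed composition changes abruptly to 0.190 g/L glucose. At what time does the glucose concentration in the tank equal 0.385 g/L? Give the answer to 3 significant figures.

Species balance: V dC/dt = Q(C_in − C) ⇒ τ = V/Q = 59.701 h.
C(t) = C_in + (C₀ − C_in) e^(−t/τ). Set C = 0.385 and solve for t:
e^(−t/τ) = (C − C_in)/(C₀ − C_in) = (0.385 − 0.190)/(2.36 − 0.190) = 0.089862
t = −τ ln(…) = 59.701 × 2.4095 = 143.85 h.

144 h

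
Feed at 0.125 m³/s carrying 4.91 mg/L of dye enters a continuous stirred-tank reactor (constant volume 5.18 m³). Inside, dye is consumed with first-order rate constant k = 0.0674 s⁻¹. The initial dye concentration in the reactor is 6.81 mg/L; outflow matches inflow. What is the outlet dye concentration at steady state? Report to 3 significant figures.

1.29 mg/L

V dC/dt = Q(C_in − C) − k V C.
Steady state (dC/dt = 0): C_ss = Q C_in/(Q + kV) = C_in/(1 + kV/Q).
C_ss = 0.125·4.91/(0.125 + 0.0674·5.18) = 0.61375/0.47413 = 1.2945 mg/L.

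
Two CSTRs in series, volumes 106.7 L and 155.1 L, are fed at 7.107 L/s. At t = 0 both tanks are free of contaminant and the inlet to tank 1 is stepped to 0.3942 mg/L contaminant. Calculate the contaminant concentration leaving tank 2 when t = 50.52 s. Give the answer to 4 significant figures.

Time constants: τᵢ = Vᵢ/Q for each well-mixed tank.
τ₁ = 106.7/7.107 = 15.0134 s; τ₂ = 155.1/7.107 = 21.8236 s.
Solving the cascade with C₁(0)=C₂(0)=0 gives C₂(t) = C_in[1 − (τ₁ e^(−t/τ₁) − τ₂ e^(−t/τ₂))/(τ₁ − τ₂)].
At t = 50.52: e^(−t/τ₁) = 0.0345620, e^(−t/τ₂) = 0.0987731.
C₂ = 0.3942·[1 − (15.0134·0.0345620 − 21.8236·0.0987731)/(-6.81019)] = 0.3942·0.759671 = 0.299462 mg/L.

0.2995 mg/L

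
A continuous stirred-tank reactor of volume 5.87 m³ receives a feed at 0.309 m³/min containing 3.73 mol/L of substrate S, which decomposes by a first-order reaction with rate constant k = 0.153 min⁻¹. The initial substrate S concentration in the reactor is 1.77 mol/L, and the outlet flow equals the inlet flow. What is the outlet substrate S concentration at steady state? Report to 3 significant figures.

0.955 mol/L

Species balance: V dC/dt = Q C_in − Q C − k V C.
Steady state (dC/dt = 0): C_ss = Q C_in/(Q + kV) = C_in/(1 + kV/Q).
C_ss = 0.309·3.73/(0.309 + 0.153·5.87) = 1.1526/1.2071 = 0.95482 mol/L.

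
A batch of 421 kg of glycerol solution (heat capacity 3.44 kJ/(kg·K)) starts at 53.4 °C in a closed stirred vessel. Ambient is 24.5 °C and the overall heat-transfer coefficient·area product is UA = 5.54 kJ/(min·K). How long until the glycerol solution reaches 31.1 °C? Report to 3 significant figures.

386 min

Heat balance on the well-mixed liquid: M c_p dT/dt = −UA(T − T_amb).
τ = M c_p/UA = 261.42 min; T_ss = T_amb = 24.500 °C.
T(t) = T_ss + (T₀ − T_ss)e^(−t/τ); set T = 31.1:
t = −τ ln[(T − T_ss)/(T₀ − T_ss)] = −261.42 · ln(0.22837) = 386.05 min.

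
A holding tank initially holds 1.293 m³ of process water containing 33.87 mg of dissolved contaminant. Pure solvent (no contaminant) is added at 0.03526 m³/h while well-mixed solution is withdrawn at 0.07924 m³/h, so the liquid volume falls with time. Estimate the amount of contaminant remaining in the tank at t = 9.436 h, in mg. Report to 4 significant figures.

Let m(t) be the amount of contaminant. Volume: V(t) = V₀ + (Q_in − Q_out) t = 1.293 − 0.0439800 t; V(9.436) = 0.878005 m³.
No contaminant enters, so dm/dt = −Q_out · (m/V).
Separate: dm/m = −Q_out dt/V(t) ⇒ ln(m/m₀) = −(Q_out/(Q_in−Q_out)) ln(V/V₀).
m = m₀ (V₀/V)^(Q_out/(Q_in−Q_out)) = 33.87 × (1.293/0.878005)^(-1.80173) = 16.8633 mg.

16.86 mg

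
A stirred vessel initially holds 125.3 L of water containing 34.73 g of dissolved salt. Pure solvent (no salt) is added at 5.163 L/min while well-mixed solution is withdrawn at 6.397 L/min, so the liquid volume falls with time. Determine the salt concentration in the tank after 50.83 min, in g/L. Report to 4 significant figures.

Let m(t) be the amount of salt. Volume: V(t) = V₀ + (Q_in − Q_out) t = 125.3 − 1.23400 t; V(50.83) = 62.5758 L.
Solute balance: dm/dt = 0 − Q_out C = −Q_out m/V(t).
Separate: dm/m = −Q_out dt/V(t) ⇒ ln(m/m₀) = −(Q_out/(Q_in−Q_out)) ln(V/V₀).
m = m₀ (V₀/V)^(Q_out/(Q_in−Q_out)) = 34.73 × (125.3/62.5758)^(-5.18395) = 0.949533 g.
C = m/V = 0.949533/62.5758 = 0.0151741 g/L.

0.01517 g/L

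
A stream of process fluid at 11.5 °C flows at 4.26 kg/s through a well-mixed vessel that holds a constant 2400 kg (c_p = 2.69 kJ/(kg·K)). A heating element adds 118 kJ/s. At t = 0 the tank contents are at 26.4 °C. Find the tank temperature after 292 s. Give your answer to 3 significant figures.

Energy balance: M c_p dT/dt = ṁ c_p (T_in − T) + 118.
τ = M/ṁ = 563.38 s; T_ss = T_in + Q̇/(ṁ c_p) = 11.5 + 118/(4.26·2.69) = 21.797 °C.
T approaches T_ss exponentially: T(t) = T_ss + (T₀ − T_ss) e^(−t/τ).
T(292) = 21.797 + (4.6028)·e^(−292/563.38) = 21.797 + (4.6028)·0.59553 = 24.538 °C.

24.5 °C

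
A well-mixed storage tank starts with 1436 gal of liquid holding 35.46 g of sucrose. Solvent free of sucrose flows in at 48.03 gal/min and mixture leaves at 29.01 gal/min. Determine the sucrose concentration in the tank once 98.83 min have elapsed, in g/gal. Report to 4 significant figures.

0.002984 g/gal

Let m(t) be the amount of sucrose. Volume: V(t) = V₀ + (Q_in − Q_out) t = 1436 + 19.0200 t; V(98.83) = 3315.75 gal.
No sucrose enters, so dm/dt = −Q_out · (m/V).
Separate: dm/m = −Q_out dt/V(t) ⇒ ln(m/m₀) = −(Q_out/(Q_in−Q_out)) ln(V/V₀).
m = m₀ (V₀/V)^(Q_out/(Q_in−Q_out)) = 35.46 × (1436/3315.75)^(1.52524) = 9.89525 g.
C = m/V = 9.89525/3315.75 = 0.00298432 g/gal.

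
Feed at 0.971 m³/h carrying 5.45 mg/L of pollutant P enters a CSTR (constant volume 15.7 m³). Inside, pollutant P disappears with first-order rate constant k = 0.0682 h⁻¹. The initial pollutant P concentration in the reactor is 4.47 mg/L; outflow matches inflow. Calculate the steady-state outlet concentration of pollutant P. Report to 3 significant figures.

Accumulation = in − out − consumed: V dC/dt = Q C_in − Q C − k V C.
At steady state: 0 = Q C_in − (Q + kV) C_ss, so C_ss = Q C_in/(Q + kV).
C_ss = 0.971·5.45/(0.971 + 0.0682·15.7) = 5.2919/2.0417 = 2.5919 mg/L.

2.59 mg/L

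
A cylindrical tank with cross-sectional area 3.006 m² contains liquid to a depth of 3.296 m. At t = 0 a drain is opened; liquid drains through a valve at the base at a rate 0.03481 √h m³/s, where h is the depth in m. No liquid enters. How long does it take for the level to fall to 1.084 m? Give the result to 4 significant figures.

133.7 s

With no inflow, A dh/dt = −0.03481 √h.
∫ h^(−1/2) dh = −(0.03481/A) ∫ dt, giving 2√h = 2√h₀ − (0.03481/A) t.
t = 2A(√h₀ − √h)/0.03481 = 2·3.006·(√3.296 − √1.084)/0.03481
  = 6.01200 × (1.81549 − 1.04115) / 0.03481 = 133.735 s.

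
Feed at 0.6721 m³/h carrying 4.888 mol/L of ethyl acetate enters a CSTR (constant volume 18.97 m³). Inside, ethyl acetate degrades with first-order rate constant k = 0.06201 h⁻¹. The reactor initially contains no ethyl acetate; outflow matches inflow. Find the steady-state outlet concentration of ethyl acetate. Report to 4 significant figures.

1.777 mol/L

V dC/dt = Q(C_in − C) − k V C.
At steady state: 0 = Q C_in − (Q + kV) C_ss, so C_ss = Q C_in/(Q + kV).
C_ss = 0.6721·4.888/(0.6721 + 0.06201·18.97) = 3.28522/1.84843 = 1.77731 mol/L.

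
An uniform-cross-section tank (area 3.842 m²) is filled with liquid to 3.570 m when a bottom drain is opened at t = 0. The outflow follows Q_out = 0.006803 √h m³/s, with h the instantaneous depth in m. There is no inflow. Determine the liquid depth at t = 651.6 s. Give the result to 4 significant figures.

A dh/dt = −Q_out = −0.006803 √h.
∫ h^(−1/2) dh = −(0.006803/A) ∫ dt, giving 2√h = 2√h₀ − (0.006803/A) t.
√h = √3.570 − 0.006803·651.6/(2·3.842) = 1.88944 − 0.576892 = 1.31255.
h = 1.31255² = 1.72279 m.

1.723 m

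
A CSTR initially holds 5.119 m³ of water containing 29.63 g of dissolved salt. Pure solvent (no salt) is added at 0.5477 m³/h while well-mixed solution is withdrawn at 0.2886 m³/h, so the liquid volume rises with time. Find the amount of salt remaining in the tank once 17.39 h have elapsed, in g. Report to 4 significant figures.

14.67 g

Total volume: dV/dt = Q_in − Q_out = 0.259100 m³/h, so V(t) = 5.119 + 0.259100 t and V(17.39) = 9.62475 m³.
Species balance (pure solvent in): dm/dt = −Q_out · m/V(t).
dm/m = −Q_out dt/(V₀ + 0.259100 t); integrating gives ln(m/m₀) = −(Q_out/(Q_in−Q_out)) ln(V/V₀).
m = m₀ (V₀/V)^(Q_out/(Q_in−Q_out)) = 29.63 × (5.119/9.62475)^(1.11386) = 14.6659 g.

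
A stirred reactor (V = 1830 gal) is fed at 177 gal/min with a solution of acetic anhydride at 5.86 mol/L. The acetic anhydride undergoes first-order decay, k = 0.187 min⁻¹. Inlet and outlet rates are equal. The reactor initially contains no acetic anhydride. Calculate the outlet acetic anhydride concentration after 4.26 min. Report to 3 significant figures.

Accumulation = in − out − consumed: V dC/dt = Q C_in − Q C − k V C.
dC/dt = (Q/V) C_in − (Q/V + k) C; effective rate a = Q/V + k = 0.096721 + 0.187 = 0.28372 min⁻¹.
C_ss = Q C_in/(Q + kV) = 1.9977 mol/L; C(t) = C_ss + (C₀ − C_ss) e^(−a t).
C(4.26) = 1.9977 + (-1.9977)·e^(−0.28372·4.26) = 1.9977 + (-1.9977)·0.29860 = 1.4012 mol/L.

1.40 mol/L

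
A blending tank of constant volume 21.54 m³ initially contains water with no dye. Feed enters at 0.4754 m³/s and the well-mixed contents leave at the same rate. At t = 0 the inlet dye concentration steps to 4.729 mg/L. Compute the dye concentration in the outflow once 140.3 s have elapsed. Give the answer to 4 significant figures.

4.515 mg/L

Unsteady species balance (constant V, well mixed): V dC/dt = Q(C_in − C).
So dC/dt = (C_in − C)/τ with τ = V/Q = 21.54/0.4754 = 45.3092 s.
C approaches C_in exponentially: C(t) = C_in + (C₀ − C_in) e^(−t/τ).
C(140.3) = 4.729 + (0 − 4.729)·e^(−140.3/45.3092) = 4.729 + (-4.72900)·0.0452071 = 4.51522 mg/L.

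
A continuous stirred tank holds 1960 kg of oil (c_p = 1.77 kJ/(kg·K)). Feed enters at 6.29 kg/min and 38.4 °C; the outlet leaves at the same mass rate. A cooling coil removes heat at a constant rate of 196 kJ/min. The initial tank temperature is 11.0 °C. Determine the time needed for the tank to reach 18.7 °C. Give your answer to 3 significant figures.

481 min

M c_p dT/dt = ṁ c_p (T_in − T) − Q̇.
τ = M/ṁ = 311.61 min; T_ss = T_in − Q̇/(ṁ c_p) = 20.795 °C.
T(t) = T_ss + (T₀ − T_ss) e^(−t/τ). Set T = 18.7:
e^(−t/τ) = (18.7 − 20.795)/(11.0 − 20.795) = 0.21390
t = −311.61 · ln(0.21390) = 480.58 min.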